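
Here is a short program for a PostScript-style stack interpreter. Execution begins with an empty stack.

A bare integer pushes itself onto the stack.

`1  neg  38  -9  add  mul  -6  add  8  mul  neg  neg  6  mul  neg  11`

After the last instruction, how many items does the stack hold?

1   → [1]
neg → [-1]
38  → [-1, 38]
-9  → [-1, 38, -9]
add → [-1, 29]
mul → [-29]
-6  → [-29, -6]
add → [-35]
8   → [-35, 8]
mul → [-280]
neg → [280]
neg → [-280]
6   → [-280, 6]
mul → [-1680]
neg → [1680]
11  → [1680, 11]

2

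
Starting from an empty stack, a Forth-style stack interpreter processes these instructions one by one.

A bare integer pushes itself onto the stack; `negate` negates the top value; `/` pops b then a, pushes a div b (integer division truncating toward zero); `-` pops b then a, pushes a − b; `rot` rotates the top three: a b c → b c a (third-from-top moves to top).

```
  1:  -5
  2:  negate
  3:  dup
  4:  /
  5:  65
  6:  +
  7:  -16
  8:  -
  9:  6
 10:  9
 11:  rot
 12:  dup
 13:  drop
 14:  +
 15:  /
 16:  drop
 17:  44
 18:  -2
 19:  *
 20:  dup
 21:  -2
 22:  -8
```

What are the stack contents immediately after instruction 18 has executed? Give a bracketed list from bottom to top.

[44, -2]

-5      -5
negate  5
dup     5 5
/       1
65      1 65
+       66
-16     66 -16
-       82
6       82 6
9       82 6 9
rot     6 9 82
dup     6 9 82 82
drop    6 9 82
+       6 91
/       0
drop    (empty)
44      44
-2      44 -2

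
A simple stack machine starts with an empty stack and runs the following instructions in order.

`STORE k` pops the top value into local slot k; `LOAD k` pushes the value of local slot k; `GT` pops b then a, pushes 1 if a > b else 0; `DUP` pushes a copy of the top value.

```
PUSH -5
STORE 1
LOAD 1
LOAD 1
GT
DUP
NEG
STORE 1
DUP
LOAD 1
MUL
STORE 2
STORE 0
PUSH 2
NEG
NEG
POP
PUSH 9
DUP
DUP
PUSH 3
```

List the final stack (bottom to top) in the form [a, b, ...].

[9, 9, 9, 3]

PUSH -5 : [-5]
STORE 1 : []
LOAD 1  : [-5]
LOAD 1  : [-5, -5]
GT      : [0]
DUP     : [0, 0]
NEG     : [0, 0]
STORE 1 : [0]
DUP     : [0, 0]
LOAD 1  : [0, 0, 0]
MUL     : [0, 0]
STORE 2 : [0]
STORE 0 : []
PUSH 2  : [2]
NEG     : [-2]
NEG     : [2]
POP     : []
PUSH 9  : [9]
DUP     : [9, 9]
DUP     : [9, 9, 9]
PUSH 3  : [9, 9, 9, 3]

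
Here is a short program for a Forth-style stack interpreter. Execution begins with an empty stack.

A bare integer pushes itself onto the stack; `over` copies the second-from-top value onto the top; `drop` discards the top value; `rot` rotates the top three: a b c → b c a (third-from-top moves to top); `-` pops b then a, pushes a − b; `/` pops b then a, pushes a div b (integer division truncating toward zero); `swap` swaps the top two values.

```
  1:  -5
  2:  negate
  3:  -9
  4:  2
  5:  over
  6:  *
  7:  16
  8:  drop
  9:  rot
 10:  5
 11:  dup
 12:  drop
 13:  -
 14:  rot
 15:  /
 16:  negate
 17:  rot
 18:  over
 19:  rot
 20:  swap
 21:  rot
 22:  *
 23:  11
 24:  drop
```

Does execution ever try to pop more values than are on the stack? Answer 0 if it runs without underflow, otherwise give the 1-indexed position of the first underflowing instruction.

17

-5     : -5
negate : 5
-9     : 5 -9
2      : 5 -9 2
over   : 5 -9 2 -9
*      : 5 -9 -18
16     : 5 -9 -18 16
drop   : 5 -9 -18
rot    : -9 -18 5
5      : -9 -18 5 5
dup    : -9 -18 5 5 5
drop   : -9 -18 5 5
-      : -9 -18 0
rot    : -18 0 -9
/      : -18 0
negate : -18 0
rot  — needs 3 operands, stack has 2 → underflow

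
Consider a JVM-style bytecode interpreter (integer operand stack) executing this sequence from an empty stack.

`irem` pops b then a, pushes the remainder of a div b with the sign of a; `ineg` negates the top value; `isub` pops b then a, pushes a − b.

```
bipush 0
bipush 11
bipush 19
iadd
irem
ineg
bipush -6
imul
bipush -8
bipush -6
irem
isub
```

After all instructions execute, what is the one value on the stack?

bipush 0  → [0]
bipush 11 → [0, 11]
bipush 19 → [0, 11, 19]
iadd      → [0, 30]
irem      → [0]
ineg      → [0]
bipush -6 → [0, -6]
imul      → [0]
bipush -8 → [0, -8]
bipush -6 → [0, -8, -6]
irem      → [0, -2]
isub      → [2]

2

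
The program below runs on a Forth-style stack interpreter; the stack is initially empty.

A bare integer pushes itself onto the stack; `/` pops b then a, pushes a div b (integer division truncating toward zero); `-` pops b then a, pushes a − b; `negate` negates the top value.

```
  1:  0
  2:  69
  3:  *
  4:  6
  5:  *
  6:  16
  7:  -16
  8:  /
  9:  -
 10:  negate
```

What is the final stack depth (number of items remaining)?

1

0      -> 0
69     -> 0 69
*      -> 0
6      -> 0 6
*      -> 0
16     -> 0 16
-16    -> 0 16 -16
/      -> 0 -1
-      -> 1
negate -> -1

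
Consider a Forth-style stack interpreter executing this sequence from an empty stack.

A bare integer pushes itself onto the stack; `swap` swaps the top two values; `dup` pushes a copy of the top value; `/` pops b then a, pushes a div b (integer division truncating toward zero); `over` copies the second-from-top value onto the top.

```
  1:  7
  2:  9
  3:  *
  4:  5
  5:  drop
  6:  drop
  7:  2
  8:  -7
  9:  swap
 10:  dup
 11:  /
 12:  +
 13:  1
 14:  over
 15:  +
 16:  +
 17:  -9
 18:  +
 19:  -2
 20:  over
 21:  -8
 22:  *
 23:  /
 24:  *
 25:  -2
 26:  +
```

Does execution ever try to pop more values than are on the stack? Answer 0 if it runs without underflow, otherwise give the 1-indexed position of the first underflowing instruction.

7    → [7]
9    → [7, 9]
*    → [63]
5    → [63, 5]
drop → [63]
drop → []
2    → [2]
-7   → [2, -7]
swap → [-7, 2]
dup  → [-7, 2, 2]
/    → [-7, 1]
+    → [-6]
1    → [-6, 1]
over → [-6, 1, -6]
+    → [-6, -5]
+    → [-11]
-9   → [-11, -9]
+    → [-20]
-2   → [-20, -2]
over → [-20, -2, -20]
-8   → [-20, -2, -20, -8]
*    → [-20, -2, 160]
/    → [-20, 0]
*    → [0]
-2   → [0, -2]
+    → [-2]

0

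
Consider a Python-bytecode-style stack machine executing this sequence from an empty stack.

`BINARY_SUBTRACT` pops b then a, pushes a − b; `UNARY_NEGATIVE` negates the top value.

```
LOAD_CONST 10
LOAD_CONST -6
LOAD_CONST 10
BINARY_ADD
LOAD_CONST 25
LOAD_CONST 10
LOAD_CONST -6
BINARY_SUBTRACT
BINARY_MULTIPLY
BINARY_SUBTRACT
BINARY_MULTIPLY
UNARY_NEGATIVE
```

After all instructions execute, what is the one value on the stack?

LOAD_CONST 10   : 10
LOAD_CONST -6   : 10 -6
LOAD_CONST 10   : 10 -6 10
BINARY_ADD      : 10 4
LOAD_CONST 25   : 10 4 25
LOAD_CONST 10   : 10 4 25 10
LOAD_CONST -6   : 10 4 25 10 -6
BINARY_SUBTRACT : 10 4 25 16
BINARY_MULTIPLY : 10 4 400
BINARY_SUBTRACT : 10 -396
BINARY_MULTIPLY : -3960
UNARY_NEGATIVE  : 3960

3960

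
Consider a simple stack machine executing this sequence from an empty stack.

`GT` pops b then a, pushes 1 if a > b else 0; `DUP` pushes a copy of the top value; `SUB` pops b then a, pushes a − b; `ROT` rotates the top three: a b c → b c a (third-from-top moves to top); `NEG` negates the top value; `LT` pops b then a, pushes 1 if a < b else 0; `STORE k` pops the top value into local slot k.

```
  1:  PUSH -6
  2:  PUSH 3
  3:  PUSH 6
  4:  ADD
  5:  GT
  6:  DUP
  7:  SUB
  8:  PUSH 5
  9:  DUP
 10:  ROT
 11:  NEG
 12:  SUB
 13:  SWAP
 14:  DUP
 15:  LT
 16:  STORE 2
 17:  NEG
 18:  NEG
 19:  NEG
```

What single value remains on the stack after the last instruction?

PUSH -6 : -6
PUSH 3  : -6 3
PUSH 6  : -6 3 6
ADD     : -6 9
GT      : 0
DUP     : 0 0
SUB     : 0
PUSH 5  : 0 5
DUP     : 0 5 5
ROT     : 5 5 0
NEG     : 5 5 0
SUB     : 5 5
SWAP    : 5 5
DUP     : 5 5 5
LT      : 5 0
STORE 2 : 5
NEG     : -5
NEG     : 5
NEG     : -5

-5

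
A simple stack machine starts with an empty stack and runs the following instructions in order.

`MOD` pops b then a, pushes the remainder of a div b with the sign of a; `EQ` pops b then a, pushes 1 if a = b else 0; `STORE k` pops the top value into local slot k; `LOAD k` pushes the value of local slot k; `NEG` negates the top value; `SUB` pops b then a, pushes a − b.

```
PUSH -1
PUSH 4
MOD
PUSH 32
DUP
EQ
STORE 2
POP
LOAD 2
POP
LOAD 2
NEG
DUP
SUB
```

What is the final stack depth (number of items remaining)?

1

PUSH -1  [-1]
PUSH 4   [-1, 4]
MOD      [-1]
PUSH 32  [-1, 32]
DUP      [-1, 32, 32]
EQ       [-1, 1]
STORE 2  [-1]
POP      []
LOAD 2   [1]
POP      []
LOAD 2   [1]
NEG      [-1]
DUP      [-1, -1]
SUB      [0]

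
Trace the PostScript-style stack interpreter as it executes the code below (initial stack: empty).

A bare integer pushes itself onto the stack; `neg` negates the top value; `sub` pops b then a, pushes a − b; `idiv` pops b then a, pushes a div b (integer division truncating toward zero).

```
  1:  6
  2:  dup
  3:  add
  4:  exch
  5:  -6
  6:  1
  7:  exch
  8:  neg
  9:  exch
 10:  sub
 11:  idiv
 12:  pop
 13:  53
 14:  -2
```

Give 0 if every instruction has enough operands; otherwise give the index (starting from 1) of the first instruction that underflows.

6   -> 6
dup -> 6 6
add -> 12
exch  — needs 2 operands, stack has 1 → underflow

4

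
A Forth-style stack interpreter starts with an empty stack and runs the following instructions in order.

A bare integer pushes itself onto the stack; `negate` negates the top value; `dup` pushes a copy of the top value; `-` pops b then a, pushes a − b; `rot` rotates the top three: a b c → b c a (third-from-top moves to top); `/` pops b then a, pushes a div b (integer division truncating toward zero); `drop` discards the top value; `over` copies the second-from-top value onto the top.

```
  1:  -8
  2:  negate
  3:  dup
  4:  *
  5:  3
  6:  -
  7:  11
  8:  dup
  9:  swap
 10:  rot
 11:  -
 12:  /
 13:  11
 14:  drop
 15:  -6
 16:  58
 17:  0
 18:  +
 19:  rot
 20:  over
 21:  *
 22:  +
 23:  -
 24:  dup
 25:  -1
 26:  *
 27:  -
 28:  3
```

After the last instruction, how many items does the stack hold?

-8     → [-8]
negate → [8]
dup    → [8, 8]
*      → [64]
3      → [64, 3]
-      → [61]
11     → [61, 11]
dup    → [61, 11, 11]
swap   → [61, 11, 11]
rot    → [11, 11, 61]
-      → [11, -50]
/      → [0]
11     → [0, 11]
drop   → [0]
-6     → [0, -6]
58     → [0, -6, 58]
0      → [0, -6, 58, 0]
+      → [0, -6, 58]
rot    → [-6, 58, 0]
over   → [-6, 58, 0, 58]
*      → [-6, 58, 0]
+      → [-6, 58]
-      → [-64]
dup    → [-64, -64]
-1     → [-64, -64, -1]
*      → [-64, 64]
-      → [-128]
3      → [-128, 3]

2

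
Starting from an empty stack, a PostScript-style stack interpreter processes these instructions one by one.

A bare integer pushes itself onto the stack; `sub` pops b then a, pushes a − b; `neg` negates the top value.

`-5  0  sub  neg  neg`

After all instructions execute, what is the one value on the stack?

-5

-5  -> [-5]
0   -> [-5, 0]
sub -> [-5]
neg -> [5]
neg -> [-5]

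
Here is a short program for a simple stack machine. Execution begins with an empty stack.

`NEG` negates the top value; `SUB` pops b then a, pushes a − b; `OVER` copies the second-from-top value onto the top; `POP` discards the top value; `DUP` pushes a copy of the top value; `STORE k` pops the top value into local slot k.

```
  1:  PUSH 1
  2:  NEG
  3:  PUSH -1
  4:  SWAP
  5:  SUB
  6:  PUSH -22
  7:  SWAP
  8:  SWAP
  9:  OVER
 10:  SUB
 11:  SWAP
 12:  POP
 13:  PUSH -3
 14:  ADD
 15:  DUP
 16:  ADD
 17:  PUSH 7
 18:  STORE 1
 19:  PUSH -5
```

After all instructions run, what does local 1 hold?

7

PUSH 1   -> 1
NEG      -> -1
PUSH -1  -> -1 -1
SWAP     -> -1 -1
SUB      -> 0
PUSH -22 -> 0 -22
SWAP     -> -22 0
SWAP     -> 0 -22
OVER     -> 0 -22 0
SUB      -> 0 -22
SWAP     -> -22 0
POP      -> -22
PUSH -3  -> -22 -3
ADD      -> -25
DUP      -> -25 -25
ADD      -> -50
PUSH 7   -> -50 7
STORE 1  -> -50
PUSH -5  -> -50 -5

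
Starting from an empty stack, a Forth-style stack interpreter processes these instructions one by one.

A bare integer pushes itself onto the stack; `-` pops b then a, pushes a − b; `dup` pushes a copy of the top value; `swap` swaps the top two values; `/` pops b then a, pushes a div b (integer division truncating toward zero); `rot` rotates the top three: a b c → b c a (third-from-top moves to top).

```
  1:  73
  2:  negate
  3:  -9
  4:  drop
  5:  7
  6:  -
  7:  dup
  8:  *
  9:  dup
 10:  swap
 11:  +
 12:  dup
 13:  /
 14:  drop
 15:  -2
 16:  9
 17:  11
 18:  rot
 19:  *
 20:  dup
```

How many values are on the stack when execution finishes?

3

73     : [73]
negate : [-73]
-9     : [-73, -9]
drop   : [-73]
7      : [-73, 7]
-      : [-80]
dup    : [-80, -80]
*      : [6400]
dup    : [6400, 6400]
swap   : [6400, 6400]
+      : [12800]
dup    : [12800, 12800]
/      : [1]
drop   : []
-2     : [-2]
9      : [-2, 9]
11     : [-2, 9, 11]
rot    : [9, 11, -2]
*      : [9, -22]
dup    : [9, -22, -22]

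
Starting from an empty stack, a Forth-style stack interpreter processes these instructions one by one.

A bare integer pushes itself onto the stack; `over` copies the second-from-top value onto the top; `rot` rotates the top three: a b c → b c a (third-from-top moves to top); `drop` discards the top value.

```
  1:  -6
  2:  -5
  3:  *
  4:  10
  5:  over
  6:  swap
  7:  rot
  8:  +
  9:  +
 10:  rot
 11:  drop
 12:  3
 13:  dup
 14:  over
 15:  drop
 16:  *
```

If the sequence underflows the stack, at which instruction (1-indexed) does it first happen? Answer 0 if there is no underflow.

10

-6    -6
-5    -6 -5
*     30
10    30 10
over  30 10 30
swap  30 30 10
rot   30 10 30
+     30 40
+     70
rot  — needs 3 operands, stack has 1 → underflow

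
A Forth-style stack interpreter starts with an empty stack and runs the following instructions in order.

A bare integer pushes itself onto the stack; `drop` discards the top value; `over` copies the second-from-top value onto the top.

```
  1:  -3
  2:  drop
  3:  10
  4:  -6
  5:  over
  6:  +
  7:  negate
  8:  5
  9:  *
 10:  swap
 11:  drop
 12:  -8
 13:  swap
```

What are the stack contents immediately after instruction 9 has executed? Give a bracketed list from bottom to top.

-3     → [-3]
drop   → []
10     → [10]
-6     → [10, -6]
over   → [10, -6, 10]
+      → [10, 4]
negate → [10, -4]
5      → [10, -4, 5]
*      → [10, -20]

[10, -20]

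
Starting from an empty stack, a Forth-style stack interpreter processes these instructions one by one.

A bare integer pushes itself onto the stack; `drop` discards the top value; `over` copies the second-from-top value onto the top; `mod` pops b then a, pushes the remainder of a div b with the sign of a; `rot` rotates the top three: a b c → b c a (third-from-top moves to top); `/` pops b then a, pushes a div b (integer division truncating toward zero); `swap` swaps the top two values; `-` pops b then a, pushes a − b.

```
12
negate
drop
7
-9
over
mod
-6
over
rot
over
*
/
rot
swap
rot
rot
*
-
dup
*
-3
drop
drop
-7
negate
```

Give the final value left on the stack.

12     → 12
negate → -12
drop   → (empty)
7      → 7
-9     → 7 -9
over   → 7 -9 7
mod    → 7 -2
-6     → 7 -2 -6
over   → 7 -2 -6 -2
rot    → 7 -6 -2 -2
over   → 7 -6 -2 -2 -2
*      → 7 -6 -2 4
/      → 7 -6 0
rot    → -6 0 7
swap   → -6 7 0
rot    → 7 0 -6
rot    → 0 -6 7
*      → 0 -42
-      → 42
dup    → 42 42
*      → 1764
-3     → 1764 -3
drop   → 1764
drop   → (empty)
-7     → -7
negate → 7

7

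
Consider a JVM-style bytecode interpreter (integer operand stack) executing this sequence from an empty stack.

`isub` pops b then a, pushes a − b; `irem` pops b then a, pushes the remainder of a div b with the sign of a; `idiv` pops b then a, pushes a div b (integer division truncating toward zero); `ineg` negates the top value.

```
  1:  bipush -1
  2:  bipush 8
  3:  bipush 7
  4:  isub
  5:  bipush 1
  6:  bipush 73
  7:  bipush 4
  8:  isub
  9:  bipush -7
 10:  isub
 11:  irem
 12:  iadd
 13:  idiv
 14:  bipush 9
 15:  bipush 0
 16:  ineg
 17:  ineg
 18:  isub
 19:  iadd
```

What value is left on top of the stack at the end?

9

bipush -1 : -1
bipush 8  : -1 8
bipush 7  : -1 8 7
isub      : -1 1
bipush 1  : -1 1 1
bipush 73 : -1 1 1 73
bipush 4  : -1 1 1 73 4
isub      : -1 1 1 69
bipush -7 : -1 1 1 69 -7
isub      : -1 1 1 76
irem      : -1 1 1
iadd      : -1 2
idiv      : 0
bipush 9  : 0 9
bipush 0  : 0 9 0
ineg      : 0 9 0
ineg      : 0 9 0
isub      : 0 9
iadd      : 9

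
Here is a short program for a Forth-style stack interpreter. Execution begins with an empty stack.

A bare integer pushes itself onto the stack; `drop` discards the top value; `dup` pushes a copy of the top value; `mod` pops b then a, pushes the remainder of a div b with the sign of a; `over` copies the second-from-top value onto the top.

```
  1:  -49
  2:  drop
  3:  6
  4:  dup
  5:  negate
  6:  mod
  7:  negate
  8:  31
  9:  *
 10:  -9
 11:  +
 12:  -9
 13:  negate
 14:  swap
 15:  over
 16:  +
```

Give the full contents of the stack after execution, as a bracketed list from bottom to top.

-49    : -49
drop   : (empty)
6      : 6
dup    : 6 6
negate : 6 -6
mod    : 0
negate : 0
31     : 0 31
*      : 0
-9     : 0 -9
+      : -9
-9     : -9 -9
negate : -9 9
swap   : 9 -9
over   : 9 -9 9
+      : 9 0

[9, 0]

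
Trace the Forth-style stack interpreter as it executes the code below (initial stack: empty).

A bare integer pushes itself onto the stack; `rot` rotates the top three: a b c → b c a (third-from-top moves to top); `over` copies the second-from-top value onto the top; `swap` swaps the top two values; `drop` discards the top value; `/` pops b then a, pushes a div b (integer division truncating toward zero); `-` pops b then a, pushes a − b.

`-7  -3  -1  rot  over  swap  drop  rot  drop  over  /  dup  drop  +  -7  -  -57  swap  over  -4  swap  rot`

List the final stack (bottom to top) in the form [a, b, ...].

[-57, -4, -57, 7]

-7   : -7
-3   : -7 -3
-1   : -7 -3 -1
rot  : -3 -1 -7
over : -3 -1 -7 -1
swap : -3 -1 -1 -7
drop : -3 -1 -1
rot  : -1 -1 -3
drop : -1 -1
over : -1 -1 -1
/    : -1 1
dup  : -1 1 1
drop : -1 1
+    : 0
-7   : 0 -7
-    : 7
-57  : 7 -57
swap : -57 7
over : -57 7 -57
-4   : -57 7 -57 -4
swap : -57 7 -4 -57
rot  : -57 -4 -57 7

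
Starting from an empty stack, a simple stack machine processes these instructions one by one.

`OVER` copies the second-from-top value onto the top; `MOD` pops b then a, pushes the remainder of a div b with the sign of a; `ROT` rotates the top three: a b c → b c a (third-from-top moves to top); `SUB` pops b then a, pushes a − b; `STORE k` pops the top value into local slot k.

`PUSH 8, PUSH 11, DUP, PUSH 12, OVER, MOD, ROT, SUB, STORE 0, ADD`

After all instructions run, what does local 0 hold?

PUSH 8  : [8]
PUSH 11 : [8, 11]
DUP     : [8, 11, 11]
PUSH 12 : [8, 11, 11, 12]
OVER    : [8, 11, 11, 12, 11]
MOD     : [8, 11, 11, 1]
ROT     : [8, 11, 1, 11]
SUB     : [8, 11, -10]
STORE 0 : [8, 11]
ADD     : [19]

-10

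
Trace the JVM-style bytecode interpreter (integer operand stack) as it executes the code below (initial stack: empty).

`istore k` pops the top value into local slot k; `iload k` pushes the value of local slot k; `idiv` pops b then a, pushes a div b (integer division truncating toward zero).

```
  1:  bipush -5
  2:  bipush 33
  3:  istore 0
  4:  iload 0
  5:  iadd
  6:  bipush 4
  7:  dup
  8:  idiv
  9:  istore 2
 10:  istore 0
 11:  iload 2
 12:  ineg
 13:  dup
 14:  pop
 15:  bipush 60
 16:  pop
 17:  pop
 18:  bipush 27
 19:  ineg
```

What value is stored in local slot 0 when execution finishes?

bipush -5 -> [-5]
bipush 33 -> [-5, 33]
istore 0  -> [-5]
iload 0   -> [-5, 33]
iadd      -> [28]
bipush 4  -> [28, 4]
dup       -> [28, 4, 4]
idiv      -> [28, 1]
istore 2  -> [28]
istore 0  -> []
iload 2   -> [1]
ineg      -> [-1]
dup       -> [-1, -1]
pop       -> [-1]
bipush 60 -> [-1, 60]
pop       -> [-1]
pop       -> []
bipush 27 -> [27]
ineg      -> [-27]

28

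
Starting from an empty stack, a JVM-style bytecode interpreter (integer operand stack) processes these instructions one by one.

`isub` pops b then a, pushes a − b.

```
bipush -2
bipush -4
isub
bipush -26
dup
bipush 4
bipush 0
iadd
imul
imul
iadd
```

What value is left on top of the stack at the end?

bipush -2  → [-2]
bipush -4  → [-2, -4]
isub       → [2]
bipush -26 → [2, -26]
dup        → [2, -26, -26]
bipush 4   → [2, -26, -26, 4]
bipush 0   → [2, -26, -26, 4, 0]
iadd       → [2, -26, -26, 4]
imul       → [2, -26, -104]
imul       → [2, 2704]
iadd       → [2706]

2706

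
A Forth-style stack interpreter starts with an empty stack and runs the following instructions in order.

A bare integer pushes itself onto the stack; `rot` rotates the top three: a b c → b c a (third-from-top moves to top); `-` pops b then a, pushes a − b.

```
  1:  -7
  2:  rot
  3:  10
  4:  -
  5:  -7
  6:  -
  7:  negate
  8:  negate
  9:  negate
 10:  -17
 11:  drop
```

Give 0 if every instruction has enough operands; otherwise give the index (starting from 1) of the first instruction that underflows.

-7 -> [-7]
rot  — needs 3 operands, stack has 1 → underflow

2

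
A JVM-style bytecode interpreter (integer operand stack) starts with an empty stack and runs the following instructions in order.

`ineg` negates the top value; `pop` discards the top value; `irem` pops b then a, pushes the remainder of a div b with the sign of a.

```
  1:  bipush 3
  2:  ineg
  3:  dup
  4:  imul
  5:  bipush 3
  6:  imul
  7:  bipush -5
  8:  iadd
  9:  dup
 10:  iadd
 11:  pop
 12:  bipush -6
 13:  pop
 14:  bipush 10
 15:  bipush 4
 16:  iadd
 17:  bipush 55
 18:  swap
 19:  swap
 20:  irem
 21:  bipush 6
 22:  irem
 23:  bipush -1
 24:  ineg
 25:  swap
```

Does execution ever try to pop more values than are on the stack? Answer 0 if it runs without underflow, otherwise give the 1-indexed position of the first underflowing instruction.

0

bipush 3  -> 3
ineg      -> -3
dup       -> -3 -3
imul      -> 9
bipush 3  -> 9 3
imul      -> 27
bipush -5 -> 27 -5
iadd      -> 22
dup       -> 22 22
iadd      -> 44
pop       -> (empty)
bipush -6 -> -6
pop       -> (empty)
bipush 10 -> 10
bipush 4  -> 10 4
iadd      -> 14
bipush 55 -> 14 55
swap      -> 55 14
swap      -> 14 55
irem      -> 14
bipush 6  -> 14 6
irem      -> 2
bipush -1 -> 2 -1
ineg      -> 2 1
swap      -> 1 2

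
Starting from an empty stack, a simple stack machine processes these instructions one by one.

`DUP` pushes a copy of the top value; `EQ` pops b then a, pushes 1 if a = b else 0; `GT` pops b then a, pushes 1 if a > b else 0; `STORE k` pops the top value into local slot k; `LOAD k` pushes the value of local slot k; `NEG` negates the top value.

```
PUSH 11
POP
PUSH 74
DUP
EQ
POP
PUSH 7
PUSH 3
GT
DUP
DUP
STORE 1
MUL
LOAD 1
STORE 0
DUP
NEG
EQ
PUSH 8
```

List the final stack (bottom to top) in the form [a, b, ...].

PUSH 11 → [11]
POP     → []
PUSH 74 → [74]
DUP     → [74, 74]
EQ      → [1]
POP     → []
PUSH 7  → [7]
PUSH 3  → [7, 3]
GT      → [1]
DUP     → [1, 1]
DUP     → [1, 1, 1]
STORE 1 → [1, 1]
MUL     → [1]
LOAD 1  → [1, 1]
STORE 0 → [1]
DUP     → [1, 1]
NEG     → [1, -1]
EQ      → [0]
PUSH 8  → [0, 8]

[0, 8]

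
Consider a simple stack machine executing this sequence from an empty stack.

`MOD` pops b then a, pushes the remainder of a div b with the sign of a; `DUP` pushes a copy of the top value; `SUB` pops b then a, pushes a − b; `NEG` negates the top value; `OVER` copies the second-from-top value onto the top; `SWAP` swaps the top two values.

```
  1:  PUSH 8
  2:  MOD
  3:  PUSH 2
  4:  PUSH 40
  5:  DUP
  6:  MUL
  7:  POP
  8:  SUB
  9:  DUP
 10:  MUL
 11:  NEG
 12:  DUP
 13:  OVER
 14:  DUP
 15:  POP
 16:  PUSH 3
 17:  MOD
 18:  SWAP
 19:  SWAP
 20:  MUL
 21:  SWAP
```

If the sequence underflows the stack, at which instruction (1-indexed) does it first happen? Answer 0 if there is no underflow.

PUSH 8 -> 8
MOD  — needs 2 operands, stack has 1 → underflow

2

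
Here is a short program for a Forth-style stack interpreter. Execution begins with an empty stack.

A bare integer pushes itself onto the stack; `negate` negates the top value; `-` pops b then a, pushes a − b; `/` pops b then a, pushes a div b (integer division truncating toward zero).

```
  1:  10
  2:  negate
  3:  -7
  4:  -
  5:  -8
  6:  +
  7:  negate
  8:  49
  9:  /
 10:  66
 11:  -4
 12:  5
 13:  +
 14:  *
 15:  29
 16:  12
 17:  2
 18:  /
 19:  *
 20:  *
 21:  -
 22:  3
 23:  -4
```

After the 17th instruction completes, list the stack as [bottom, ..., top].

[0, 66, 29, 12, 2]

10     -> 10
negate -> -10
-7     -> -10 -7
-      -> -3
-8     -> -3 -8
+      -> -11
negate -> 11
49     -> 11 49
/      -> 0
66     -> 0 66
-4     -> 0 66 -4
5      -> 0 66 -4 5
+      -> 0 66 1
*      -> 0 66
29     -> 0 66 29
12     -> 0 66 29 12
2      -> 0 66 29 12 2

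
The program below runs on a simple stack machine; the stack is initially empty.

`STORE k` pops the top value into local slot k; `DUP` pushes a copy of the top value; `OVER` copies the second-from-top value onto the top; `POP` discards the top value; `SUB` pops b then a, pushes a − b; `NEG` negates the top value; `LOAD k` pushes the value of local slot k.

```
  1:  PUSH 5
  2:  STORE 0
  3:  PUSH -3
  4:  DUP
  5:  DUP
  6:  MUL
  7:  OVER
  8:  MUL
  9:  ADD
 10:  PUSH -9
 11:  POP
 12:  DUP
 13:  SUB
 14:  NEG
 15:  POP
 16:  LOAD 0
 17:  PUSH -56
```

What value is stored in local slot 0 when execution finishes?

PUSH 5   : 5
STORE 0  : (empty)
PUSH -3  : -3
DUP      : -3 -3
DUP      : -3 -3 -3
MUL      : -3 9
OVER     : -3 9 -3
MUL      : -3 -27
ADD      : -30
PUSH -9  : -30 -9
POP      : -30
DUP      : -30 -30
SUB      : 0
NEG      : 0
POP      : (empty)
LOAD 0   : 5
PUSH -56 : 5 -56

5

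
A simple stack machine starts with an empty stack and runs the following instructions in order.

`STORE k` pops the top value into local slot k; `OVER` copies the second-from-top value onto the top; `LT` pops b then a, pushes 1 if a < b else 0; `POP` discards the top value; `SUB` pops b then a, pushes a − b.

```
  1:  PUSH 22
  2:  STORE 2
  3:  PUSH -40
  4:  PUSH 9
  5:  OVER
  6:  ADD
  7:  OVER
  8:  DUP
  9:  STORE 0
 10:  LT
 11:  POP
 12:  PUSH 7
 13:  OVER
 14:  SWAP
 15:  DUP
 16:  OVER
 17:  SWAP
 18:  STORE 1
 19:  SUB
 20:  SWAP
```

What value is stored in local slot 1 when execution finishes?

PUSH 22  -> 22
STORE 2  -> (empty)
PUSH -40 -> -40
PUSH 9   -> -40 9
OVER     -> -40 9 -40
ADD      -> -40 -31
OVER     -> -40 -31 -40
DUP      -> -40 -31 -40 -40
STORE 0  -> -40 -31 -40
LT       -> -40 0
POP      -> -40
PUSH 7   -> -40 7
OVER     -> -40 7 -40
SWAP     -> -40 -40 7
DUP      -> -40 -40 7 7
OVER     -> -40 -40 7 7 7
SWAP     -> -40 -40 7 7 7
STORE 1  -> -40 -40 7 7
SUB      -> -40 -40 0
SWAP     -> -40 0 -40

7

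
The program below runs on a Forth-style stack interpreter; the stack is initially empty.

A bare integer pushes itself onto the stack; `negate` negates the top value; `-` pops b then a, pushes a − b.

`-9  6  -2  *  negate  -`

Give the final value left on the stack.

-21

-9     → -9
6      → -9 6
-2     → -9 6 -2
*      → -9 -12
negate → -9 12
-      → -21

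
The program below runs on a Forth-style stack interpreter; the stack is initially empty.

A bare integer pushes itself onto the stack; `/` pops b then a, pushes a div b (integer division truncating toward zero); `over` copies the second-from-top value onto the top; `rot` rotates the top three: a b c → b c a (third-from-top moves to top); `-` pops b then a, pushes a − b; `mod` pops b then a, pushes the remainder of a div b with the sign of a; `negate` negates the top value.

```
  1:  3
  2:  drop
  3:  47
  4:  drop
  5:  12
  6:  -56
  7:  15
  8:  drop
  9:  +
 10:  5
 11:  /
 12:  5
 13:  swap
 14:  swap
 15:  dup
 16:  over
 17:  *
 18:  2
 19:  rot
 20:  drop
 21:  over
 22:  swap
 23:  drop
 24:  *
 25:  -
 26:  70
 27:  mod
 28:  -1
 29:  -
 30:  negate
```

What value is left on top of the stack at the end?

3      -> [3]
drop   -> []
47     -> [47]
drop   -> []
12     -> [12]
-56    -> [12, -56]
15     -> [12, -56, 15]
drop   -> [12, -56]
+      -> [-44]
5      -> [-44, 5]
/      -> [-8]
5      -> [-8, 5]
swap   -> [5, -8]
swap   -> [-8, 5]
dup    -> [-8, 5, 5]
over   -> [-8, 5, 5, 5]
*      -> [-8, 5, 25]
2      -> [-8, 5, 25, 2]
rot    -> [-8, 25, 2, 5]
drop   -> [-8, 25, 2]
over   -> [-8, 25, 2, 25]
swap   -> [-8, 25, 25, 2]
drop   -> [-8, 25, 25]
*      -> [-8, 625]
-      -> [-633]
70     -> [-633, 70]
mod    -> [-3]
-1     -> [-3, -1]
-      -> [-2]
negate -> [2]

2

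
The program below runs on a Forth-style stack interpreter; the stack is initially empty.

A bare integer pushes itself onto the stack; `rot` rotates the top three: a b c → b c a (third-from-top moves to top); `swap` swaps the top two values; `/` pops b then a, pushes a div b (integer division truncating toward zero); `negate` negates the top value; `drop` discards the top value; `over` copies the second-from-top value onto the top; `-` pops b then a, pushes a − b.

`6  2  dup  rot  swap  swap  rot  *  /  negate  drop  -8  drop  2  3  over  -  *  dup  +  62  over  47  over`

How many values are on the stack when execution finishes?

5

6      : 6
2      : 6 2
dup    : 6 2 2
rot    : 2 2 6
swap   : 2 6 2
swap   : 2 2 6
rot    : 2 6 2
*      : 2 12
/      : 0
negate : 0
drop   : (empty)
-8     : -8
drop   : (empty)
2      : 2
3      : 2 3
over   : 2 3 2
-      : 2 1
*      : 2
dup    : 2 2
+      : 4
62     : 4 62
over   : 4 62 4
47     : 4 62 4 47
over   : 4 62 4 47 4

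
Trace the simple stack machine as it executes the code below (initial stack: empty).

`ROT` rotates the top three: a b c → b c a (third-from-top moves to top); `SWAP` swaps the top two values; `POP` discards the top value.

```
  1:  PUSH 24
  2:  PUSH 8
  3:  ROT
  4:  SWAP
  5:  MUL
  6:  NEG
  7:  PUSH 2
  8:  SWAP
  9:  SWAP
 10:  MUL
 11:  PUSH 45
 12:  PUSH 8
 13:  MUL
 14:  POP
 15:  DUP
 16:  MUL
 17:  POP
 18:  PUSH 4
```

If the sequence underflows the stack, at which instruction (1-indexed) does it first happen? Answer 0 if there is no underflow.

PUSH 24  [24]
PUSH 8   [24, 8]
ROT  — needs 3 operands, stack has 2 → underflow

3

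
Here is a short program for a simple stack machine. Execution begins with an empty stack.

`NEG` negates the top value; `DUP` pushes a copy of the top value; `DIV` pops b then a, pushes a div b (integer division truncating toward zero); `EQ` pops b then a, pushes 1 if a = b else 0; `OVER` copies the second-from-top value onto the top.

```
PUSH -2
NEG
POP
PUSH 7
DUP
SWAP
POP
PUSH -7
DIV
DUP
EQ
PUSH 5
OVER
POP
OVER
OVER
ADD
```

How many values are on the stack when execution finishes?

PUSH -2  [-2]
NEG      [2]
POP      []
PUSH 7   [7]
DUP      [7, 7]
SWAP     [7, 7]
POP      [7]
PUSH -7  [7, -7]
DIV      [-1]
DUP      [-1, -1]
EQ       [1]
PUSH 5   [1, 5]
OVER     [1, 5, 1]
POP      [1, 5]
OVER     [1, 5, 1]
OVER     [1, 5, 1, 5]
ADD      [1, 5, 6]

3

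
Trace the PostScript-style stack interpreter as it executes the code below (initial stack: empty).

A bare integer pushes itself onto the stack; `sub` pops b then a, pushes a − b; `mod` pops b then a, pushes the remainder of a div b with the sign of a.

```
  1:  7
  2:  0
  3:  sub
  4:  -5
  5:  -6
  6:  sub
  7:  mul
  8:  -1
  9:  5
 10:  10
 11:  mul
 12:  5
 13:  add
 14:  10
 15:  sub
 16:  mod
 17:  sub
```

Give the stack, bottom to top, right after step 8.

[7, -1]

7    7
0    7 0
sub  7
-5   7 -5
-6   7 -5 -6
sub  7 1
mul  7
-1   7 -1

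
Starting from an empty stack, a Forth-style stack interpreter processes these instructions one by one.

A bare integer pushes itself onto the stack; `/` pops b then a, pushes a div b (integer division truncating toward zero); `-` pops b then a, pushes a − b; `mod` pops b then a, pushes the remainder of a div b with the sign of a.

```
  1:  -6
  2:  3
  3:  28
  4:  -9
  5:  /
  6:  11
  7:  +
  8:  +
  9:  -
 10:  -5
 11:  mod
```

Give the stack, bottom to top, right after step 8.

[-6, 11]

-6 → -6
3  → -6 3
28 → -6 3 28
-9 → -6 3 28 -9
/  → -6 3 -3
11 → -6 3 -3 11
+  → -6 3 8
+  → -6 11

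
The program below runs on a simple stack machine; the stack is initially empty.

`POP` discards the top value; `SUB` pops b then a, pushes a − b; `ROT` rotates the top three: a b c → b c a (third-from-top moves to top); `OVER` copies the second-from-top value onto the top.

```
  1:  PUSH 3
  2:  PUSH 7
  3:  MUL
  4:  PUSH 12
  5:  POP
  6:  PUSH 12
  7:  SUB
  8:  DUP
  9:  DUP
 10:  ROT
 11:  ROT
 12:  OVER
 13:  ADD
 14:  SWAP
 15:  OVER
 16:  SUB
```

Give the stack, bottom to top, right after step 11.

[9, 9, 9]

PUSH 3  : 3
PUSH 7  : 3 7
MUL     : 21
PUSH 12 : 21 12
POP     : 21
PUSH 12 : 21 12
SUB     : 9
DUP     : 9 9
DUP     : 9 9 9
ROT     : 9 9 9
ROT     : 9 9 9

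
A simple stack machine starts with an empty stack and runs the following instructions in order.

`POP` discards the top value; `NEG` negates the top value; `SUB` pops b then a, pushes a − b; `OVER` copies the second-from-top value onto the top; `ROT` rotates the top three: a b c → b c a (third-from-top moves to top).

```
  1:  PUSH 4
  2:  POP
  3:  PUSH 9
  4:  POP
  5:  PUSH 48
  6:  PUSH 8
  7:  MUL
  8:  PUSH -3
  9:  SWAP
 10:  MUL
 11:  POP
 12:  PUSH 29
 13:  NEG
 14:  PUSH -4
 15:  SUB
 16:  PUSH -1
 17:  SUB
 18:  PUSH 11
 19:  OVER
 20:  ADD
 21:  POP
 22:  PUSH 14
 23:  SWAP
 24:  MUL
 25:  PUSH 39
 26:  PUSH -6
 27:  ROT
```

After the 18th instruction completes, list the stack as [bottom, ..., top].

PUSH 4  → [4]
POP     → []
PUSH 9  → [9]
POP     → []
PUSH 48 → [48]
PUSH 8  → [48, 8]
MUL     → [384]
PUSH -3 → [384, -3]
SWAP    → [-3, 384]
MUL     → [-1152]
POP     → []
PUSH 29 → [29]
NEG     → [-29]
PUSH -4 → [-29, -4]
SUB     → [-25]
PUSH -1 → [-25, -1]
SUB     → [-24]
PUSH 11 → [-24, 11]

[-24, 11]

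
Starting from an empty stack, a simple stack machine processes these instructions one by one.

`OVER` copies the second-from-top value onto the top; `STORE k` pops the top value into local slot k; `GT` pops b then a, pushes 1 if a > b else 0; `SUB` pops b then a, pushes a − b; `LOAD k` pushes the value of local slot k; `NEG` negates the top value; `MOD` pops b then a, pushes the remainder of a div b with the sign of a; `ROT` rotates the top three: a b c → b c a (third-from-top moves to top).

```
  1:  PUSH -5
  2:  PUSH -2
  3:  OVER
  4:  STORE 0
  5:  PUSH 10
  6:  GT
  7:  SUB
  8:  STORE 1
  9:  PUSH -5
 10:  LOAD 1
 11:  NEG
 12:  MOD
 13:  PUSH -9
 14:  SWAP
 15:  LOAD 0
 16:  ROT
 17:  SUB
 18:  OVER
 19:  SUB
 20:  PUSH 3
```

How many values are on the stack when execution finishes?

PUSH -5 : [-5]
PUSH -2 : [-5, -2]
OVER    : [-5, -2, -5]
STORE 0 : [-5, -2]
PUSH 10 : [-5, -2, 10]
GT      : [-5, 0]
SUB     : [-5]
STORE 1 : []
PUSH -5 : [-5]
LOAD 1  : [-5, -5]
NEG     : [-5, 5]
MOD     : [0]
PUSH -9 : [0, -9]
SWAP    : [-9, 0]
LOAD 0  : [-9, 0, -5]
ROT     : [0, -5, -9]
SUB     : [0, 4]
OVER    : [0, 4, 0]
SUB     : [0, 4]
PUSH 3  : [0, 4, 3]

3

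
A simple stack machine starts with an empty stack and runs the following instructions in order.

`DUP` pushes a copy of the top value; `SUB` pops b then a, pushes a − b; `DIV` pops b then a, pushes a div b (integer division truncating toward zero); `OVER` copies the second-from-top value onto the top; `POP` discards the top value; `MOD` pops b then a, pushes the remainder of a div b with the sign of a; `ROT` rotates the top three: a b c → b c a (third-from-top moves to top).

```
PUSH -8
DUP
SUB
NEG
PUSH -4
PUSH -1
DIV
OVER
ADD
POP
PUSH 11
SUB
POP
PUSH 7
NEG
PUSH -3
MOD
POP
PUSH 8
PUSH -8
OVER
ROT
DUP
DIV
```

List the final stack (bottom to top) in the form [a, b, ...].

PUSH -8 : [-8]
DUP     : [-8, -8]
SUB     : [0]
NEG     : [0]
PUSH -4 : [0, -4]
PUSH -1 : [0, -4, -1]
DIV     : [0, 4]
OVER    : [0, 4, 0]
ADD     : [0, 4]
POP     : [0]
PUSH 11 : [0, 11]
SUB     : [-11]
POP     : []
PUSH 7  : [7]
NEG     : [-7]
PUSH -3 : [-7, -3]
MOD     : [-1]
POP     : []
PUSH 8  : [8]
PUSH -8 : [8, -8]
OVER    : [8, -8, 8]
ROT     : [-8, 8, 8]
DUP     : [-8, 8, 8, 8]
DIV     : [-8, 8, 1]

[-8, 8, 1]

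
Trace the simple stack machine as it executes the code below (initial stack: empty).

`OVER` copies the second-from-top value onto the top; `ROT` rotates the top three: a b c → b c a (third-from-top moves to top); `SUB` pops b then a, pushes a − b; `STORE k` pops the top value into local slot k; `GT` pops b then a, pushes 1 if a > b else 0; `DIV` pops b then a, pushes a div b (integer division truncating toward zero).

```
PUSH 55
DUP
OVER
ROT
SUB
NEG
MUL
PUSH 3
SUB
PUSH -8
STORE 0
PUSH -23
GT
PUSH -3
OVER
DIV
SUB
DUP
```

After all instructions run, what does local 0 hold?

-8

PUSH 55  -> [55]
DUP      -> [55, 55]
OVER     -> [55, 55, 55]
ROT      -> [55, 55, 55]
SUB      -> [55, 0]
NEG      -> [55, 0]
MUL      -> [0]
PUSH 3   -> [0, 3]
SUB      -> [-3]
PUSH -8  -> [-3, -8]
STORE 0  -> [-3]
PUSH -23 -> [-3, -23]
GT       -> [1]
PUSH -3  -> [1, -3]
OVER     -> [1, -3, 1]
DIV      -> [1, -3]
SUB      -> [4]
DUP      -> [4, 4]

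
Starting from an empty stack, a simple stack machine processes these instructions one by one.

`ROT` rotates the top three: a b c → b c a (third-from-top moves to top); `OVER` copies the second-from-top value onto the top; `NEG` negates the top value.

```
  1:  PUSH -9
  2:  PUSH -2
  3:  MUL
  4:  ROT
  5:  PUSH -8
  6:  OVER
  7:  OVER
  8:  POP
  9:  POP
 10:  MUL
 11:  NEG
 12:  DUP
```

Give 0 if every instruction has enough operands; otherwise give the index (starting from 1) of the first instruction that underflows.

4

PUSH -9  [-9]
PUSH -2  [-9, -2]
MUL      [18]
ROT  — needs 3 operands, stack has 1 → underflow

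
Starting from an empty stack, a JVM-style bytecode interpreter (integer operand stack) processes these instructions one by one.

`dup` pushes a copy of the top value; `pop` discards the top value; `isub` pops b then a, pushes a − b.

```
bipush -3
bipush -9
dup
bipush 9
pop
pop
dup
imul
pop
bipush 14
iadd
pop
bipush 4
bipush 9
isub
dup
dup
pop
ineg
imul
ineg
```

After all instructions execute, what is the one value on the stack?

bipush -3 -> [-3]
bipush -9 -> [-3, -9]
dup       -> [-3, -9, -9]
bipush 9  -> [-3, -9, -9, 9]
pop       -> [-3, -9, -9]
pop       -> [-3, -9]
dup       -> [-3, -9, -9]
imul      -> [-3, 81]
pop       -> [-3]
bipush 14 -> [-3, 14]
iadd      -> [11]
pop       -> []
bipush 4  -> [4]
bipush 9  -> [4, 9]
isub      -> [-5]
dup       -> [-5, -5]
dup       -> [-5, -5, -5]
pop       -> [-5, -5]
ineg      -> [-5, 5]
imul      -> [-25]
ineg      -> [25]

25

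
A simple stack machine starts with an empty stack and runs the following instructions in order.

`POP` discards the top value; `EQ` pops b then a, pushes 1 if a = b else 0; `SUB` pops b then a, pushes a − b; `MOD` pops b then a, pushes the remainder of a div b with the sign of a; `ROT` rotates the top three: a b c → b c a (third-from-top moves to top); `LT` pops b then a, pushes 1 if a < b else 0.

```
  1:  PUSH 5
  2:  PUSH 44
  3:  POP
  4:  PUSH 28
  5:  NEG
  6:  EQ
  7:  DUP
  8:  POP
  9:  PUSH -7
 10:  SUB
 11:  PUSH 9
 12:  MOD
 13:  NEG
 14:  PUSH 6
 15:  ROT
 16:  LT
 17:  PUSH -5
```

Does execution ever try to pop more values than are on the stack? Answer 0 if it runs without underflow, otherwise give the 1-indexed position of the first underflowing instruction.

15

PUSH 5  → 5
PUSH 44 → 5 44
POP     → 5
PUSH 28 → 5 28
NEG     → 5 -28
EQ      → 0
DUP     → 0 0
POP     → 0
PUSH -7 → 0 -7
SUB     → 7
PUSH 9  → 7 9
MOD     → 7
NEG     → -7
PUSH 6  → -7 6
ROT  — needs 3 operands, stack has 2 → underflow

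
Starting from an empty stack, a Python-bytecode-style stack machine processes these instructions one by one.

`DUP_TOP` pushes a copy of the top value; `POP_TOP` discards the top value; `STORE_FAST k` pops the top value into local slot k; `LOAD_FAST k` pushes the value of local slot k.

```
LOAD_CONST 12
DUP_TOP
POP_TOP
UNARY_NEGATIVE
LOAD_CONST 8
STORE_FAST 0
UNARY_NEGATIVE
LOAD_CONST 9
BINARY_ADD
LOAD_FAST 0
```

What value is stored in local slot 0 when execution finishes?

LOAD_CONST 12  → 12
DUP_TOP        → 12 12
POP_TOP        → 12
UNARY_NEGATIVE → -12
LOAD_CONST 8   → -12 8
STORE_FAST 0   → -12
UNARY_NEGATIVE → 12
LOAD_CONST 9   → 12 9
BINARY_ADD     → 21
LOAD_FAST 0    → 21 8

8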